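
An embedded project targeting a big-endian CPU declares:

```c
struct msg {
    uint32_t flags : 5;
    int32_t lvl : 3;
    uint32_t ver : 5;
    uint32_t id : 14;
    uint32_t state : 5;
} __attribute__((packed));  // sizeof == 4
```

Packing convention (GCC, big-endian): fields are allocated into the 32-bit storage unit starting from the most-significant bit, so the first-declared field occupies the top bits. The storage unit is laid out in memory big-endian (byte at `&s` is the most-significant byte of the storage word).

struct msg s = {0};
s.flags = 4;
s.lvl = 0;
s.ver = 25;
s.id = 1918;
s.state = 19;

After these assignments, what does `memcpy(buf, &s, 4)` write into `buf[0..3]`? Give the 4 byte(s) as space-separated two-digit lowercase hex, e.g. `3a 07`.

[27+:5] flags=4 & 0x1f = 0x4; word=0x20000000
[24+:3] lvl=0 & 0x7 = 0x0; word=0x20000000
[19+:5] ver=25 & 0x1f = 0x19; word=0x20c80000
[5+:14] id=1918 & 0x3fff = 0x77e; word=0x20c8efc0
[0+:5] state=19 & 0x1f = 0x13; word=0x20c8efd3
word = 0x20c8efd3 → big-endian bytes:
  [0]=0x20  [1]=0xc8  [2]=0xef  [3]=0xd3

20 c8 ef d3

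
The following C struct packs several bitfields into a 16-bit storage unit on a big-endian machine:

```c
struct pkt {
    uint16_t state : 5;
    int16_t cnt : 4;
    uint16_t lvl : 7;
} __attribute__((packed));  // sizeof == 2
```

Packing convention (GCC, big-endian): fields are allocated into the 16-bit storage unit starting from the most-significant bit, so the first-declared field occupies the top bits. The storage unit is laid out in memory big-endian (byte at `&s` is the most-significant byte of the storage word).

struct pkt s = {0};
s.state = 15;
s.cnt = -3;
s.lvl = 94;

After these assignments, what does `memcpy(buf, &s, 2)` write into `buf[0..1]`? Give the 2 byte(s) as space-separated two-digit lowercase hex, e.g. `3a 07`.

7e de

[11+:5] state=15 & 0x1f = 0xf; word=0x7800
[7+:4] cnt=-3 & 0xf = 0xd; word=0x7e80
[0+:7] lvl=94 & 0x7f = 0x5e; word=0x7ede
word = 0x7ede → big-endian bytes:
  [0]=0x7e  [1]=0xde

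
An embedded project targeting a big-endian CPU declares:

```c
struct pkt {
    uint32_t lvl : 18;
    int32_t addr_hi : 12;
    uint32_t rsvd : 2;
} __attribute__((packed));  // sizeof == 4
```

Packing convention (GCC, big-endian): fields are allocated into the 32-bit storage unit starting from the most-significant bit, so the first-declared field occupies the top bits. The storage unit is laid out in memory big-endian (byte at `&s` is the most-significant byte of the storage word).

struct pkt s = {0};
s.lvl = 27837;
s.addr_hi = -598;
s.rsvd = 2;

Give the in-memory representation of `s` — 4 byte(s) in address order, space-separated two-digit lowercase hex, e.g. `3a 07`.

1b 2f 76 aa

[14+:18] lvl=27837 & 0x3ffff = 0x6cbd; word=0x1b2f4000
[2+:12] addr_hi=-598 & 0xfff = 0xdaa; word=0x1b2f76a8
[0+:2] rsvd=2 & 0x3 = 0x2; word=0x1b2f76aa
word = 0x1b2f76aa → big-endian bytes:
  [0]=0x1b  [1]=0x2f  [2]=0x76  [3]=0xaa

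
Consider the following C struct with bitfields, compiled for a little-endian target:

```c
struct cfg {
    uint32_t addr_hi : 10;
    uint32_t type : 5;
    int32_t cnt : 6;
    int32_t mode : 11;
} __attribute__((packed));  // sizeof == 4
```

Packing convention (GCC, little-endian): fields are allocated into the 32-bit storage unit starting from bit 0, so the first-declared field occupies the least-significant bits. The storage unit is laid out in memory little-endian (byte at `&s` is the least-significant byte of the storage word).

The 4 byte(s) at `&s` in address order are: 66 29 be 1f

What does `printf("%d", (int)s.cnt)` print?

[0]=0x66 [1]=0x29 [2]=0xbe [3]=0x1f (little-endian) → word 0x1fbe2966
addr_hi:10 @ bit 0 → (0x1fbe2966>>0)&0x3ff = 0x166
type:5 @ bit 10 → (0x1fbe2966>>10)&0x1f = 0xa
cnt:6 @ bit 15 → (0x1fbe2966>>15)&0x3f = 0x3c  ←
mode:11 @ bit 21 → (0x1fbe2966>>21)&0x7ff = 0xfd
cnt signed 6b, MSB=1: 60 - 64 = -4

-4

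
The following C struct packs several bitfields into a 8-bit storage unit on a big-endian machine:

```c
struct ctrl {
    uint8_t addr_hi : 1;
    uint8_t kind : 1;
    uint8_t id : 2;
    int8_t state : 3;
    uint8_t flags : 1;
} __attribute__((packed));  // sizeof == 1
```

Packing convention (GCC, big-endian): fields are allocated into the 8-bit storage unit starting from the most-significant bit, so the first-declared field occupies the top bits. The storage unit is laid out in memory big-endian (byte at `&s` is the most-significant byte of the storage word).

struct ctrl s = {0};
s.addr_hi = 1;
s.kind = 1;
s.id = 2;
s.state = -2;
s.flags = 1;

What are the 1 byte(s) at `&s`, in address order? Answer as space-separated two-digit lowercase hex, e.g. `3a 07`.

ed

addr_hi (1b) val=1 bits=0x1 at bit 7: 0x80
kind (1b) val=1 bits=0x1 at bit 6: 0xc0
id (2b) val=2 bits=0x2 at bit 4: 0xe0
state (3b) val=-2 bits=0x6 at bit 1: 0xec
flags (1b) val=1 bits=0x1 at bit 0: 0xed
word = 0xed → big-endian bytes:
  [0]=0xed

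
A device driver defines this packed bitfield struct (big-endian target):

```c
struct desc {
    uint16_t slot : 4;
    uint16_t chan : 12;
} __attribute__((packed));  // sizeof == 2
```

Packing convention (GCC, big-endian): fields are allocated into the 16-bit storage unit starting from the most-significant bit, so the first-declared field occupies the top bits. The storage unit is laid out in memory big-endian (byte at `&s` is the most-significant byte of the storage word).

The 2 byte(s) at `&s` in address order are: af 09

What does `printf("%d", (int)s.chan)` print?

[0]=0xaf [1]=0x09 (big-endian) → word 0xaf09
slot:4 @ bit 12 → (0xaf09>>12)&0xf = 0xa
chan:12 @ bit 0 → (0xaf09>>0)&0xfff = 0xf09  ←

3849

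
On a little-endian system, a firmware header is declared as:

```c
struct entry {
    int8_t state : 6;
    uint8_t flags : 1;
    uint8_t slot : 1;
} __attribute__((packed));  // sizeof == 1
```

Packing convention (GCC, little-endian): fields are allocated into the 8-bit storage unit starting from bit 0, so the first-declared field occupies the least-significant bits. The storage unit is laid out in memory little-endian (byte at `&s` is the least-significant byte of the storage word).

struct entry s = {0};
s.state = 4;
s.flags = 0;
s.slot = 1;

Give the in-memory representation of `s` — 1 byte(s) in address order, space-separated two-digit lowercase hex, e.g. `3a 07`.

84

state (6b) val=4 bits=0x4 at bit 0: 0x04
flags (1b) val=0 bits=0x0 at bit 6: 0x04
slot (1b) val=1 bits=0x1 at bit 7: 0x84
word = 0x84 → little-endian bytes:
  [0]=0x84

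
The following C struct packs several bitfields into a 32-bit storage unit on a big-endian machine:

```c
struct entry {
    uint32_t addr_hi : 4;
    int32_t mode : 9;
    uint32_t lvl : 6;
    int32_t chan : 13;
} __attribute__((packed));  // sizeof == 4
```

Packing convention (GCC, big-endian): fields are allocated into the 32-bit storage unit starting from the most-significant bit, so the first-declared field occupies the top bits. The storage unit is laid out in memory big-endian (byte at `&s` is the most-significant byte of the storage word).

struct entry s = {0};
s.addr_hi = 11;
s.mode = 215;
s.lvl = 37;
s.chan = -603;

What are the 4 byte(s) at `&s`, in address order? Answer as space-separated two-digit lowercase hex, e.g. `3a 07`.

addr_hi (4b) val=11 bits=0xb at bit 28: 0xb0000000
mode (9b) val=215 bits=0xd7 at bit 19: 0xb6b80000
lvl (6b) val=37 bits=0x25 at bit 13: 0xb6bca000
chan (13b) val=-603 bits=0x1da5 at bit 0: 0xb6bcbda5
word = 0xb6bcbda5 → big-endian bytes:
  [0]=0xb6  [1]=0xbc  [2]=0xbd  [3]=0xa5

b6 bc bd a5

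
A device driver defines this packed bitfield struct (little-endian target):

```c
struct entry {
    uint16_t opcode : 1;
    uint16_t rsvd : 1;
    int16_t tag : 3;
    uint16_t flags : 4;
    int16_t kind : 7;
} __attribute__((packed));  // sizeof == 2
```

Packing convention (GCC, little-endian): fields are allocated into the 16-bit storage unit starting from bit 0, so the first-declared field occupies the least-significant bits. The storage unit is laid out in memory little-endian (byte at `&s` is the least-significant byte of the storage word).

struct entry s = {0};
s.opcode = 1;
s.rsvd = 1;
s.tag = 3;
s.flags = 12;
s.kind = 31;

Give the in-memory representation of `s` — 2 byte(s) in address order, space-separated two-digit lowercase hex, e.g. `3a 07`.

opcode (1b) val=1 bits=0x1 at bit 0: 0x0001
rsvd (1b) val=1 bits=0x1 at bit 1: 0x0003
tag (3b) val=3 bits=0x3 at bit 2: 0x000f
flags (4b) val=12 bits=0xc at bit 5: 0x018f
kind (7b) val=31 bits=0x1f at bit 9: 0x3f8f
word = 0x3f8f → little-endian bytes:
  [0]=0x8f  [1]=0x3f

8f 3f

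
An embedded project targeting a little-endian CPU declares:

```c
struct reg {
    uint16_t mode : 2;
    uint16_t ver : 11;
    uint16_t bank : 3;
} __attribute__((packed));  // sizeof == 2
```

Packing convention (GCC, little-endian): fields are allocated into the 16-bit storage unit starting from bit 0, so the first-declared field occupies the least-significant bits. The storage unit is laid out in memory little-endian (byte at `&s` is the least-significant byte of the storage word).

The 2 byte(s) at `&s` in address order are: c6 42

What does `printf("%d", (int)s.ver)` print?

177

[0]=0xc6 [1]=0x42 (little-endian) → word 0x42c6
mode:2 @ bit 0 → (0x42c6>>0)&0x3 = 0x2
ver:11 @ bit 2 → (0x42c6>>2)&0x7ff = 0xb1  ←
bank:3 @ bit 13 → (0x42c6>>13)&0x7 = 0x2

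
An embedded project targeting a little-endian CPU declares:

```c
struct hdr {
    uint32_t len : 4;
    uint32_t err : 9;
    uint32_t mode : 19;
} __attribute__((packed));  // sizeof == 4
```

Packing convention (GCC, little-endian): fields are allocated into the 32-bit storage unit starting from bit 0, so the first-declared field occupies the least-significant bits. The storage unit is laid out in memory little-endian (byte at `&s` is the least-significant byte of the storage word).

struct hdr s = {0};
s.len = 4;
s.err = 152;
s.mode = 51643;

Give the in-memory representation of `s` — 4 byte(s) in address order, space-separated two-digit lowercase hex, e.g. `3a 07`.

len:4 = 4 → 0x4 << 0 → word 0x00000004
err:9 = 152 → 0x98 << 4 → word 0x00000984
mode:19 = 51643 → 0xc9bb << 13 → word 0x19376984
word = 0x19376984 → little-endian bytes:
  [0]=0x84  [1]=0x69  [2]=0x37  [3]=0x19

84 69 37 19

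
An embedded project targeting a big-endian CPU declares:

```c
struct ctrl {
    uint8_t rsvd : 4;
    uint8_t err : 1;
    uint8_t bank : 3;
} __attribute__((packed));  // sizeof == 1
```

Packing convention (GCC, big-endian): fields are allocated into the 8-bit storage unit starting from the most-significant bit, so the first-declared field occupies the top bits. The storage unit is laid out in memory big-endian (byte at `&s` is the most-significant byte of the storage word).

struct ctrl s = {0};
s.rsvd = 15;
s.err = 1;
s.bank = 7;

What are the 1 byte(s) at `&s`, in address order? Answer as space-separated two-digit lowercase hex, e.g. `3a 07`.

rsvd (4b) val=15 bits=0xf at bit 4: 0xf0
err (1b) val=1 bits=0x1 at bit 3: 0xf8
bank (3b) val=7 bits=0x7 at bit 0: 0xff
word = 0xff → big-endian bytes:
  [0]=0xff

ff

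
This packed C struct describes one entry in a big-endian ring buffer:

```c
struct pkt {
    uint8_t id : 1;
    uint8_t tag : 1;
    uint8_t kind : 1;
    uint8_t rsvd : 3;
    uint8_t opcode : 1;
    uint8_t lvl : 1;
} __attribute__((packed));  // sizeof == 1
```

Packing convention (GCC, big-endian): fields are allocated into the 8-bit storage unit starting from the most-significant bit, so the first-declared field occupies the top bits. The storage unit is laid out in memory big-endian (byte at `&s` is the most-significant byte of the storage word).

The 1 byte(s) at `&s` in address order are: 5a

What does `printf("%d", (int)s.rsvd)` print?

[0]=0x5a (big-endian) → word 0x5a
id:1 @ bit 7 → (0x5a>>7)&0x1 = 0x0
tag:1 @ bit 6 → (0x5a>>6)&0x1 = 0x1
kind:1 @ bit 5 → (0x5a>>5)&0x1 = 0x0
rsvd:3 @ bit 2 → (0x5a>>2)&0x7 = 0x6  ←
opcode:1 @ bit 1 → (0x5a>>1)&0x1 = 0x1
lvl:1 @ bit 0 → (0x5a>>0)&0x1 = 0x0

6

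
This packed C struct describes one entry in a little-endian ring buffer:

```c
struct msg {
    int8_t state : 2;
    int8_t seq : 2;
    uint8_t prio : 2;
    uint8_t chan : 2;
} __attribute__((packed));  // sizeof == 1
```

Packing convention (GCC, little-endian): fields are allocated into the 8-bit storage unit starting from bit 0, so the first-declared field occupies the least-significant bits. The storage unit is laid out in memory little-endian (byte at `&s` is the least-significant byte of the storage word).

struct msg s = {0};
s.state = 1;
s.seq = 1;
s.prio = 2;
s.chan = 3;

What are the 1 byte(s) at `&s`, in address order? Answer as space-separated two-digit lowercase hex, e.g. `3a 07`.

[0+:2] state=1 & 0x3 = 0x1; word=0x01
[2+:2] seq=1 & 0x3 = 0x1; word=0x05
[4+:2] prio=2 & 0x3 = 0x2; word=0x25
[6+:2] chan=3 & 0x3 = 0x3; word=0xe5
word = 0xe5 → little-endian bytes:
  [0]=0xe5

e5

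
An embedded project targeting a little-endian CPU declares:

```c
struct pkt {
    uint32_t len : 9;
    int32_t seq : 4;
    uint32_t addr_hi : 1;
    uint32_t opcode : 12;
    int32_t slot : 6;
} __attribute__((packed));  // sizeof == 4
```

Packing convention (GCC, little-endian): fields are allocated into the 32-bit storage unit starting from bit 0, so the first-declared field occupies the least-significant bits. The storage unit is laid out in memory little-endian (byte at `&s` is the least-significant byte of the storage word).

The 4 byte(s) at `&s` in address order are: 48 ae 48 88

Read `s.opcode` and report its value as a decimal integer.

[0]=0x48 [1]=0xae [2]=0x48 [3]=0x88 (little-endian) → word 0x8848ae48
len [0+:9] = (word>>0) & 0x1ff = 72
seq [9+:4] = (word>>9) & 0xf = 7
addr_hi [13+:1] = (word>>13) & 0x1 = 1
opcode [14+:12] = (word>>14) & 0xfff = 290  ←
slot [26+:6] = (word>>26) & 0x3f = 34

290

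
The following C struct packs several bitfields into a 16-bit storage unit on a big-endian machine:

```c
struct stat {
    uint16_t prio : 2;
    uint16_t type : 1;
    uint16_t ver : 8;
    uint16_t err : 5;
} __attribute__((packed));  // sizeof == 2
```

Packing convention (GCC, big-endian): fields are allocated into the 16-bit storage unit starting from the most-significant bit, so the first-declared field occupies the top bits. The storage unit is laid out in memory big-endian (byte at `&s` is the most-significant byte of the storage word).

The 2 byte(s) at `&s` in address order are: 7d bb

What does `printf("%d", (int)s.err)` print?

[0]=0x7d [1]=0xbb (big-endian) → word 0x7dbb
prio [14+:2] = (word>>14) & 0x3 = 1
type [13+:1] = (word>>13) & 0x1 = 1
ver [5+:8] = (word>>5) & 0xff = 237
err [0+:5] = (word>>0) & 0x1f = 27  ←

27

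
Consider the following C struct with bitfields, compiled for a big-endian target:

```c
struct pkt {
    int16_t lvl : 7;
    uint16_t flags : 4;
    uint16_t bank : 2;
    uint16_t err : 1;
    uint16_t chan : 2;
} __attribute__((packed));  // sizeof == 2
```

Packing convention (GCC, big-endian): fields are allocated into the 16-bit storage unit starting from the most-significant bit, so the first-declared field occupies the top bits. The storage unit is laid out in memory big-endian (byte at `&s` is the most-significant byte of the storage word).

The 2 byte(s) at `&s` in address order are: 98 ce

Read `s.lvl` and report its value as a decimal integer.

-52

[0]=0x98 [1]=0xce (big-endian) → word 0x98ce
lvl [9+:7] = (word>>9) & 0x7f = 76  ←
flags [5+:4] = (word>>5) & 0xf = 6
bank [3+:2] = (word>>3) & 0x3 = 1
err [2+:1] = (word>>2) & 0x1 = 1
chan [0+:2] = (word>>0) & 0x3 = 2
lvl signed 7b, MSB=1: 76 - 128 = -52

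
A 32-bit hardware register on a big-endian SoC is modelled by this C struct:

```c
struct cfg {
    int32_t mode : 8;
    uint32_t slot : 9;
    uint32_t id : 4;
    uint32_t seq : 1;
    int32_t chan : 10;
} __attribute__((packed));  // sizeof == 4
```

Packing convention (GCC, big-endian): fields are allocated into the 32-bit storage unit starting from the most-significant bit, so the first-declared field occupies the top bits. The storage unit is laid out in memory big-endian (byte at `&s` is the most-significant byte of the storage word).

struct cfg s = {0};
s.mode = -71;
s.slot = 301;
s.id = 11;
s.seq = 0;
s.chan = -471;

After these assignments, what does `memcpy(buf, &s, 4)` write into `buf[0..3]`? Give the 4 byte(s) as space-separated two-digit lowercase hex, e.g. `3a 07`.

b9 96 da 29

mode:8 = -71 → 0xb9 << 24 → word 0xb9000000
slot:9 = 301 → 0x12d << 15 → word 0xb9968000
id:4 = 11 → 0xb << 11 → word 0xb996d800
seq:1 = 0 → 0x0 << 10 → word 0xb996d800
chan:10 = -471 → 0x229 << 0 → word 0xb996da29
word = 0xb996da29 → big-endian bytes:
  [0]=0xb9  [1]=0x96  [2]=0xda  [3]=0x29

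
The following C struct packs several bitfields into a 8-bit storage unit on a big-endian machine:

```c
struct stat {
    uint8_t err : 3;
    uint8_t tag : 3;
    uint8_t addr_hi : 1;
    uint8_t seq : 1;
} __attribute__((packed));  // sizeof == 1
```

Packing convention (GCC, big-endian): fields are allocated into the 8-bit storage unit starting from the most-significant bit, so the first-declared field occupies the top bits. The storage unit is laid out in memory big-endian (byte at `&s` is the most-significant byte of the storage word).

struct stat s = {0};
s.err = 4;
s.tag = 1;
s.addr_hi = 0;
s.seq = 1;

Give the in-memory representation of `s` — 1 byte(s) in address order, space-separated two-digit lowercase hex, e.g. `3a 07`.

85

err (3b) val=4 bits=0x4 at bit 5: 0x80
tag (3b) val=1 bits=0x1 at bit 2: 0x84
addr_hi (1b) val=0 bits=0x0 at bit 1: 0x84
seq (1b) val=1 bits=0x1 at bit 0: 0x85
word = 0x85 → big-endian bytes:
  [0]=0x85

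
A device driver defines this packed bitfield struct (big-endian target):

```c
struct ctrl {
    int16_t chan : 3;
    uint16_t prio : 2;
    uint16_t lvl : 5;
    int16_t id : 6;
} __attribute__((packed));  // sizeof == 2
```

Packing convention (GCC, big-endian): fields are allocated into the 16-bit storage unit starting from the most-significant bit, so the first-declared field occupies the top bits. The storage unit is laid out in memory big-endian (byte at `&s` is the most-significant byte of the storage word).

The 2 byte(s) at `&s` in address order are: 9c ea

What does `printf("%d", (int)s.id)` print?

-22

[0]=0x9c [1]=0xea (big-endian) → word 0x9cea
chan [13+:3] = (word>>13) & 0x7 = 4
prio [11+:2] = (word>>11) & 0x3 = 3
lvl [6+:5] = (word>>6) & 0x1f = 19
id [0+:6] = (word>>0) & 0x3f = 42  ←
id signed 6b, MSB=1: 42 - 64 = -22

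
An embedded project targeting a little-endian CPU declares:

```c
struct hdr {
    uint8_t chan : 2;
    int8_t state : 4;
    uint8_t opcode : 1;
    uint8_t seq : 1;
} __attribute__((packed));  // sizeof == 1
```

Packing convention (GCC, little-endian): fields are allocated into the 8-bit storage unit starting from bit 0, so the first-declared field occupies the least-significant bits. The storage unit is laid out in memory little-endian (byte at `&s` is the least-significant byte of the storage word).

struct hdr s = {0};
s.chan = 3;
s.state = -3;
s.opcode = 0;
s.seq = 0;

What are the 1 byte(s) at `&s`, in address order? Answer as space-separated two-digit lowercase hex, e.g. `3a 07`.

37

chan:2 = 3 → 0x3 << 0 → word 0x03
state:4 = -3 → 0xd << 2 → word 0x37
opcode:1 = 0 → 0x0 << 6 → word 0x37
seq:1 = 0 → 0x0 << 7 → word 0x37
word = 0x37 → little-endian bytes:
  [0]=0x37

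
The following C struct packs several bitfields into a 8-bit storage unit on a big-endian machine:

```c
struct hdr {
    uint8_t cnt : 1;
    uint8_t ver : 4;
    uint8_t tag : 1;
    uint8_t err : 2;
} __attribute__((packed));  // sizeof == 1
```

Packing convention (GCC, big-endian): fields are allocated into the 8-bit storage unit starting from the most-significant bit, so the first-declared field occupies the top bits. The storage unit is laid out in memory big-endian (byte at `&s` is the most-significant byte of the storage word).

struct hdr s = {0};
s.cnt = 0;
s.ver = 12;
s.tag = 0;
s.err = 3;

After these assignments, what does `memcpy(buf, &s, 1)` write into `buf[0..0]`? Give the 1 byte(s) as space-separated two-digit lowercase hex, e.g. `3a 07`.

63

[7+:1] cnt=0 & 0x1 = 0x0; word=0x00
[3+:4] ver=12 & 0xf = 0xc; word=0x60
[2+:1] tag=0 & 0x1 = 0x0; word=0x60
[0+:2] err=3 & 0x3 = 0x3; word=0x63
word = 0x63 → big-endian bytes:
  [0]=0x63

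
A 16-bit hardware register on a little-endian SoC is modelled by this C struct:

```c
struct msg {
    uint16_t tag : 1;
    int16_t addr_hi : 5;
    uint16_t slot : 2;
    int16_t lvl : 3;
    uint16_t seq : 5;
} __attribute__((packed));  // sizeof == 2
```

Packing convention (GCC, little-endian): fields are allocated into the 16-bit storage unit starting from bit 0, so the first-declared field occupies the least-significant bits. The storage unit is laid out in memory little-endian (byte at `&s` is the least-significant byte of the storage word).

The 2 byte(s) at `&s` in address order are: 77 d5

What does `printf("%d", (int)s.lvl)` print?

[0]=0x77 [1]=0xd5 (little-endian) → word 0xd577
tag [0+:1] = (word>>0) & 0x1 = 1
addr_hi [1+:5] = (word>>1) & 0x1f = 27
slot [6+:2] = (word>>6) & 0x3 = 1
lvl [8+:3] = (word>>8) & 0x7 = 5  ←
seq [11+:5] = (word>>11) & 0x1f = 26
lvl signed 3b, MSB=1: 5 - 8 = -3

-3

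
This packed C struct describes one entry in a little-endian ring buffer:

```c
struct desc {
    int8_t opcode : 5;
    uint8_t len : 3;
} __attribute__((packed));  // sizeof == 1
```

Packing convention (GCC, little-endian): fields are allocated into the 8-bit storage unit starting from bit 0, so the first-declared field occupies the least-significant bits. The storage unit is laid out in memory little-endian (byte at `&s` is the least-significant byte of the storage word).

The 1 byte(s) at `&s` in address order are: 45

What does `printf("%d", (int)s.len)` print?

2

[0]=0x45 (little-endian) → word 0x45
opcode:5 @ bit 0 → (0x45>>0)&0x1f = 0x5
len:3 @ bit 5 → (0x45>>5)&0x7 = 0x2  ←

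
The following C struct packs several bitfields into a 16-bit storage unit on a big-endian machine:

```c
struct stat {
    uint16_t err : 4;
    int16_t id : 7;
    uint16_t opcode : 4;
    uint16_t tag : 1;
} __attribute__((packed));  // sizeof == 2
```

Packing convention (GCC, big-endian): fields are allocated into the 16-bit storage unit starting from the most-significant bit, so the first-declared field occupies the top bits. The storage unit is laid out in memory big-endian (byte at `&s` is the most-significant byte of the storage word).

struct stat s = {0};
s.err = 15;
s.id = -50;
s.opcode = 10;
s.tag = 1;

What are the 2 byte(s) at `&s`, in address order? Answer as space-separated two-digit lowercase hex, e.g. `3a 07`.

f9 d5

err:4 = 15 → 0xf << 12 → word 0xf000
id:7 = -50 → 0x4e << 5 → word 0xf9c0
opcode:4 = 10 → 0xa << 1 → word 0xf9d4
tag:1 = 1 → 0x1 << 0 → word 0xf9d5
word = 0xf9d5 → big-endian bytes:
  [0]=0xf9  [1]=0xd5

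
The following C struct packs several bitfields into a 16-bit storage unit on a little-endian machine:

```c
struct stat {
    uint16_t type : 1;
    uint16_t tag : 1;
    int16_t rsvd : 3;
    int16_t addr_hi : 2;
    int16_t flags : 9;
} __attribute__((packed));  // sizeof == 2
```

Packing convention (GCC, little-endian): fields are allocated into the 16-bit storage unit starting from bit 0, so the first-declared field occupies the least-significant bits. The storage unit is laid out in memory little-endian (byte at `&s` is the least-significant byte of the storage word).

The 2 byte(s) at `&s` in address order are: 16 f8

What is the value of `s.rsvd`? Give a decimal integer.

[0]=0x16 [1]=0xf8 (little-endian) → word 0xf816
type [0+:1] = (word>>0) & 0x1 = 0
tag [1+:1] = (word>>1) & 0x1 = 1
rsvd [2+:3] = (word>>2) & 0x7 = 5  ←
addr_hi [5+:2] = (word>>5) & 0x3 = 0
flags [7+:9] = (word>>7) & 0x1ff = 496
rsvd signed 3b, MSB=1: 5 - 8 = -3

-3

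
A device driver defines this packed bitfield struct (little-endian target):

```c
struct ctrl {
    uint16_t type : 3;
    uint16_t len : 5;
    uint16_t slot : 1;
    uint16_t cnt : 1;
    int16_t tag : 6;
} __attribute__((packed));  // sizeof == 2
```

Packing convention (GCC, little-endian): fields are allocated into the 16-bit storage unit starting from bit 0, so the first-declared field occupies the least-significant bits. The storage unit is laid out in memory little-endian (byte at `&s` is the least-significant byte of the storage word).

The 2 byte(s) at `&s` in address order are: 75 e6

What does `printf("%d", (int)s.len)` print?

14

[0]=0x75 [1]=0xe6 (little-endian) → word 0xe675
type:3 @ bit 0 → (0xe675>>0)&0x7 = 0x5
len:5 @ bit 3 → (0xe675>>3)&0x1f = 0xe  ←
slot:1 @ bit 8 → (0xe675>>8)&0x1 = 0x0
cnt:1 @ bit 9 → (0xe675>>9)&0x1 = 0x1
tag:6 @ bit 10 → (0xe675>>10)&0x3f = 0x39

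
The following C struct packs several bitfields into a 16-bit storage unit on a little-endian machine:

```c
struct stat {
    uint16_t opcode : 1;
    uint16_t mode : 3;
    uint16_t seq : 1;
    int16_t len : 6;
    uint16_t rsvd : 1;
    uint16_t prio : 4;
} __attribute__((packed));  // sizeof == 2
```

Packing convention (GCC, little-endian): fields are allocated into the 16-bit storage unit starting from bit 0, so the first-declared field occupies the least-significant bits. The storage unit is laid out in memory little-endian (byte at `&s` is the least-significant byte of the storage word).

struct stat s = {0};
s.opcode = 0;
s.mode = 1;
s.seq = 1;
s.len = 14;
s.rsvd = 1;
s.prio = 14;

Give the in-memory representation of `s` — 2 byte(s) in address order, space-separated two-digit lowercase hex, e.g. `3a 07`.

opcode (1b) val=0 bits=0x0 at bit 0: 0x0000
mode (3b) val=1 bits=0x1 at bit 1: 0x0002
seq (1b) val=1 bits=0x1 at bit 4: 0x0012
len (6b) val=14 bits=0xe at bit 5: 0x01d2
rsvd (1b) val=1 bits=0x1 at bit 11: 0x09d2
prio (4b) val=14 bits=0xe at bit 12: 0xe9d2
word = 0xe9d2 → little-endian bytes:
  [0]=0xd2  [1]=0xe9

d2 e9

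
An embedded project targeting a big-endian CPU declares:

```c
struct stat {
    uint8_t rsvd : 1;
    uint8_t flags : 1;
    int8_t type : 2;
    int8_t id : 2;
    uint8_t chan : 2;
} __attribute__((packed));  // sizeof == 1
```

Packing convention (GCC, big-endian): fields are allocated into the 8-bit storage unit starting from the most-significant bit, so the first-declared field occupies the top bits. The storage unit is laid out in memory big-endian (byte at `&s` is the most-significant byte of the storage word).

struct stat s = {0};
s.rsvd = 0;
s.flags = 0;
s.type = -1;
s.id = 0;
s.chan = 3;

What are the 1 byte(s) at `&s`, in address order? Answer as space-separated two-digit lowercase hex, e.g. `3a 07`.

rsvd (1b) val=0 bits=0x0 at bit 7: 0x00
flags (1b) val=0 bits=0x0 at bit 6: 0x00
type (2b) val=-1 bits=0x3 at bit 4: 0x30
id (2b) val=0 bits=0x0 at bit 2: 0x30
chan (2b) val=3 bits=0x3 at bit 0: 0x33
word = 0x33 → big-endian bytes:
  [0]=0x33

33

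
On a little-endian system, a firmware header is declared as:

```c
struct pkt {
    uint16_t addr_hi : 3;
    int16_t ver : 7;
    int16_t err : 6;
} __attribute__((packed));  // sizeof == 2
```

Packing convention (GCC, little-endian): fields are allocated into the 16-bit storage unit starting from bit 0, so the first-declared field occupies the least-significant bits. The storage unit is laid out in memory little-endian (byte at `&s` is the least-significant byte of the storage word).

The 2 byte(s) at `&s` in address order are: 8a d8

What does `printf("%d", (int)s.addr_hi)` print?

2

[0]=0x8a [1]=0xd8 (little-endian) → word 0xd88a
addr_hi:3 @ bit 0 → (0xd88a>>0)&0x7 = 0x2  ←
ver:7 @ bit 3 → (0xd88a>>3)&0x7f = 0x11
err:6 @ bit 10 → (0xd88a>>10)&0x3f = 0x36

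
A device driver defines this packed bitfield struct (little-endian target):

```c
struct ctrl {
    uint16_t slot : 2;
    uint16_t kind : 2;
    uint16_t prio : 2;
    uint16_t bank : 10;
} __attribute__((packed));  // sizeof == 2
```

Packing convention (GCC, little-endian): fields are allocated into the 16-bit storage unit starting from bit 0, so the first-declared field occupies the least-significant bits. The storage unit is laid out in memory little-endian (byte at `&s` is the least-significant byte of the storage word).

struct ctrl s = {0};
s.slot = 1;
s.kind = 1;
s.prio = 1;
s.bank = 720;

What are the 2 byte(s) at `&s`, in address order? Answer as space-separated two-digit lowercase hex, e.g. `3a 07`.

15 b4

[0+:2] slot=1 & 0x3 = 0x1; word=0x0001
[2+:2] kind=1 & 0x3 = 0x1; word=0x0005
[4+:2] prio=1 & 0x3 = 0x1; word=0x0015
[6+:10] bank=720 & 0x3ff = 0x2d0; word=0xb415
word = 0xb415 → little-endian bytes:
  [0]=0x15  [1]=0xb4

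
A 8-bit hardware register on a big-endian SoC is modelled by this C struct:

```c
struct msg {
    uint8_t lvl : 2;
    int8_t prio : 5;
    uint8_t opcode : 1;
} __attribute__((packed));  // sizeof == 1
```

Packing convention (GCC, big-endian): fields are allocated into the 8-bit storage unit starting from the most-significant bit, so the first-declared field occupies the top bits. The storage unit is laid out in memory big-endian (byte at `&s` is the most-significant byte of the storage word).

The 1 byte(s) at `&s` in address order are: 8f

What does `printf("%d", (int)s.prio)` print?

7

[0]=0x8f (big-endian) → word 0x8f
lvl:2 @ bit 6 → (0x8f>>6)&0x3 = 0x2
prio:5 @ bit 1 → (0x8f>>1)&0x1f = 0x7  ←
opcode:1 @ bit 0 → (0x8f>>0)&0x1 = 0x1
prio signed 5b, MSB=0: value = 7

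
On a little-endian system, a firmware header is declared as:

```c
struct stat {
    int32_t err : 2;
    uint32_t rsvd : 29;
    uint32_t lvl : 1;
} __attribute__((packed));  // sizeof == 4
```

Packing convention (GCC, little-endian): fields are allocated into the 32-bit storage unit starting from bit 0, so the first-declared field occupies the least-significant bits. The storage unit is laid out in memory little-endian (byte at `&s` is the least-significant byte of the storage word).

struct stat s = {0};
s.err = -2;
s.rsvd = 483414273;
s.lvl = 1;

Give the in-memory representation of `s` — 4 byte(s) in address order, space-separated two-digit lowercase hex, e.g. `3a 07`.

06 44 41 f3

err (2b) val=-2 bits=0x2 at bit 0: 0x00000002
rsvd (29b) val=483414273 bits=0x1cd05101 at bit 2: 0x73414406
lvl (1b) val=1 bits=0x1 at bit 31: 0xf3414406
word = 0xf3414406 → little-endian bytes:
  [0]=0x06  [1]=0x44  [2]=0x41  [3]=0xf3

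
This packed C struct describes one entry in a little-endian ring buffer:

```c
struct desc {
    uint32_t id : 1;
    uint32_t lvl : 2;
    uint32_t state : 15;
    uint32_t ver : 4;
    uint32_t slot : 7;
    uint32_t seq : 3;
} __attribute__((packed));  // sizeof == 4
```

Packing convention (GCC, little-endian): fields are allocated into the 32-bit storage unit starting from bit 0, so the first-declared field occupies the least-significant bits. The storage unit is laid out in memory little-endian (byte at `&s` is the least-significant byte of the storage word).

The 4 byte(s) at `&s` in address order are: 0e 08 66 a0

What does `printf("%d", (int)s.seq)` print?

[0]=0x0e [1]=0x08 [2]=0x66 [3]=0xa0 (little-endian) → word 0xa066080e
id [0+:1] = (word>>0) & 0x1 = 0
lvl [1+:2] = (word>>1) & 0x3 = 3
state [3+:15] = (word>>3) & 0x7fff = 16641
ver [18+:4] = (word>>18) & 0xf = 9
slot [22+:7] = (word>>22) & 0x7f = 1
seq [29+:3] = (word>>29) & 0x7 = 5  ←

5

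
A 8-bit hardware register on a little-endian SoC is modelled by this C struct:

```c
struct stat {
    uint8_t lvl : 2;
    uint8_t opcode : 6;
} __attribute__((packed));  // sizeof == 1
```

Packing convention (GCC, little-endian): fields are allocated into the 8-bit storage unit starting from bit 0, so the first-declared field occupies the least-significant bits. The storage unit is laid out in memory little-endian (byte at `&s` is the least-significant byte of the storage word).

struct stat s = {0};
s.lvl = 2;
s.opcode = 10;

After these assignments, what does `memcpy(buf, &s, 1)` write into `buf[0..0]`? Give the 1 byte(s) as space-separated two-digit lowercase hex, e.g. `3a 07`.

2a

lvl:2 = 2 → 0x2 << 0 → word 0x02
opcode:6 = 10 → 0xa << 2 → word 0x2a
word = 0x2a → little-endian bytes:
  [0]=0x2a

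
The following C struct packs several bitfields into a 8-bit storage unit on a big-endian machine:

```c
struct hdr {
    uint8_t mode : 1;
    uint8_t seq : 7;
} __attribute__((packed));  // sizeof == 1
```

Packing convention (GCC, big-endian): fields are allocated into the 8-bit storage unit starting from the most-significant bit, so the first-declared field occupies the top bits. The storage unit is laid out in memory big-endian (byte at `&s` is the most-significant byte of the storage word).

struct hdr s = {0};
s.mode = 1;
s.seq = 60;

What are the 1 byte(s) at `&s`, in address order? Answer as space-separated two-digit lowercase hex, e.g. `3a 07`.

mode (1b) val=1 bits=0x1 at bit 7: 0x80
seq (7b) val=60 bits=0x3c at bit 0: 0xbc
word = 0xbc → big-endian bytes:
  [0]=0xbc

bc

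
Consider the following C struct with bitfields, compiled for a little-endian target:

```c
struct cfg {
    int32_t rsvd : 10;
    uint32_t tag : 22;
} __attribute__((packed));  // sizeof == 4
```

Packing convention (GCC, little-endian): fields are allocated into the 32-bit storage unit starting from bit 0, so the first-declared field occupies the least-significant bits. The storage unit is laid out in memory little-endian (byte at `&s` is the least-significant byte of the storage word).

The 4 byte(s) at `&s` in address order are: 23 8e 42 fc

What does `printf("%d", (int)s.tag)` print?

4133027

[0]=0x23 [1]=0x8e [2]=0x42 [3]=0xfc (little-endian) → word 0xfc428e23
rsvd [0+:10] = (word>>0) & 0x3ff = 547
tag [10+:22] = (word>>10) & 0x3fffff = 4133027  ←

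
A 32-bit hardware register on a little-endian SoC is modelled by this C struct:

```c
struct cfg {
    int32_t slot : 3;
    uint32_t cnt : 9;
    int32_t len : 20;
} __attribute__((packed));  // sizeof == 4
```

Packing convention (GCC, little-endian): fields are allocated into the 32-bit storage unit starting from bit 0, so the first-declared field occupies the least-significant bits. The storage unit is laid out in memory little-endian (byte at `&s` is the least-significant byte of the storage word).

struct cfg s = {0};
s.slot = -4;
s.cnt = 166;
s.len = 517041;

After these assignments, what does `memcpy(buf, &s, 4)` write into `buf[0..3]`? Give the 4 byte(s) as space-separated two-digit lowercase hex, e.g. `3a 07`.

34 15 3b 7e

slot:3 = -4 → 0x4 << 0 → word 0x00000004
cnt:9 = 166 → 0xa6 << 3 → word 0x00000534
len:20 = 517041 → 0x7e3b1 << 12 → word 0x7e3b1534
word = 0x7e3b1534 → little-endian bytes:
  [0]=0x34  [1]=0x15  [2]=0x3b  [3]=0x7e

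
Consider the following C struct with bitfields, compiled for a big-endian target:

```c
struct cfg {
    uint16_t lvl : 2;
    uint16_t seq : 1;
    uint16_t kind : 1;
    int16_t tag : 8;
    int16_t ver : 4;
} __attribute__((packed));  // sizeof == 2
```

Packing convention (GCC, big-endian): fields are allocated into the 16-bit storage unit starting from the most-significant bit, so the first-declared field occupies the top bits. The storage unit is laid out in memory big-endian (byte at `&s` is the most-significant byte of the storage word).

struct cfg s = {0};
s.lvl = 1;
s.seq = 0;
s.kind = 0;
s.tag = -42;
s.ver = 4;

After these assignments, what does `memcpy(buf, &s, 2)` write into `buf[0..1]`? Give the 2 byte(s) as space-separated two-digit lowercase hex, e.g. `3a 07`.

4d 64

lvl (2b) val=1 bits=0x1 at bit 14: 0x4000
seq (1b) val=0 bits=0x0 at bit 13: 0x4000
kind (1b) val=0 bits=0x0 at bit 12: 0x4000
tag (8b) val=-42 bits=0xd6 at bit 4: 0x4d60
ver (4b) val=4 bits=0x4 at bit 0: 0x4d64
word = 0x4d64 → big-endian bytes:
  [0]=0x4d  [1]=0x64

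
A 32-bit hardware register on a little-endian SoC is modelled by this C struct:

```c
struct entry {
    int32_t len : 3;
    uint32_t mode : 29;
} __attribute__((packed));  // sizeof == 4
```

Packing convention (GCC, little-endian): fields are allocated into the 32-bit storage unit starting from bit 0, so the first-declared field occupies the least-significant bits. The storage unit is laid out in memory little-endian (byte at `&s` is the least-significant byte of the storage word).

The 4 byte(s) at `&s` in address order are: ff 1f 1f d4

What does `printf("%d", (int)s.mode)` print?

444851199

[0]=0xff [1]=0x1f [2]=0x1f [3]=0xd4 (little-endian) → word 0xd41f1fff
len [0+:3] = (word>>0) & 0x7 = 7
mode [3+:29] = (word>>3) & 0x1fffffff = 444851199  ←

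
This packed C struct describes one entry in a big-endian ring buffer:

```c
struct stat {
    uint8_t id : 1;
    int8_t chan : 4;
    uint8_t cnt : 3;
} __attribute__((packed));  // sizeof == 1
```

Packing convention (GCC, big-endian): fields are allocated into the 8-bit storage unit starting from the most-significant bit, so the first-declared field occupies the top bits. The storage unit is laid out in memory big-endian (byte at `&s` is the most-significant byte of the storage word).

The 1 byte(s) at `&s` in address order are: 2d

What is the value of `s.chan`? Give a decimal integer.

5

[0]=0x2d (big-endian) → word 0x2d
id:1 @ bit 7 → (0x2d>>7)&0x1 = 0x0
chan:4 @ bit 3 → (0x2d>>3)&0xf = 0x5  ←
cnt:3 @ bit 0 → (0x2d>>0)&0x7 = 0x5
chan signed 4b, MSB=0: value = 5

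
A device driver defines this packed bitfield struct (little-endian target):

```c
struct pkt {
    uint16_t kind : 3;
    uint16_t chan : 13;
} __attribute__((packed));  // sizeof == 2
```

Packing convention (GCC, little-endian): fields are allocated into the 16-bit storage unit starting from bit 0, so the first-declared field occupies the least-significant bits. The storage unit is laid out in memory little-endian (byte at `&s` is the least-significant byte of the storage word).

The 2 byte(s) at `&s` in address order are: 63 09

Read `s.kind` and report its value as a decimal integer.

3

[0]=0x63 [1]=0x09 (little-endian) → word 0x0963
kind [0+:3] = (word>>0) & 0x7 = 3  ←
chan [3+:13] = (word>>3) & 0x1fff = 300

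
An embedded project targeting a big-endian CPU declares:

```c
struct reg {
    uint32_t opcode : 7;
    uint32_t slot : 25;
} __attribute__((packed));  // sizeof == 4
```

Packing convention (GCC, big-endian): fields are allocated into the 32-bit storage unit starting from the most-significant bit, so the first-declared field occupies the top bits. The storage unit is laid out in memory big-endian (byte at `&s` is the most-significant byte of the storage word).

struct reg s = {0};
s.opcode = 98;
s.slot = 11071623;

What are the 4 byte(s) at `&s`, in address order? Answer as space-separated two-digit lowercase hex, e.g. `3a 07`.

c4 a8 f0 87

[25+:7] opcode=98 & 0x7f = 0x62; word=0xc4000000
[0+:25] slot=11071623 & 0x1ffffff = 0xa8f087; word=0xc4a8f087
word = 0xc4a8f087 → big-endian bytes:
  [0]=0xc4  [1]=0xa8  [2]=0xf0  [3]=0x87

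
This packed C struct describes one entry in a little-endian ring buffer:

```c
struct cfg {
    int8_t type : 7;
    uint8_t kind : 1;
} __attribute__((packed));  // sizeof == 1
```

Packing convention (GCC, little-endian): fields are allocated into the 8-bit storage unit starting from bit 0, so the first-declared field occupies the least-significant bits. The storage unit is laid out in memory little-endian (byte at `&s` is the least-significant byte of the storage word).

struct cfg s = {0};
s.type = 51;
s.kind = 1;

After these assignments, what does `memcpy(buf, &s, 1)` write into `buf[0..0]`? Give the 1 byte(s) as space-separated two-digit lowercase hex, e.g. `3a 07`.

[0+:7] type=51 & 0x7f = 0x33; word=0x33
[7+:1] kind=1 & 0x1 = 0x1; word=0xb3
word = 0xb3 → little-endian bytes:
  [0]=0xb3

b3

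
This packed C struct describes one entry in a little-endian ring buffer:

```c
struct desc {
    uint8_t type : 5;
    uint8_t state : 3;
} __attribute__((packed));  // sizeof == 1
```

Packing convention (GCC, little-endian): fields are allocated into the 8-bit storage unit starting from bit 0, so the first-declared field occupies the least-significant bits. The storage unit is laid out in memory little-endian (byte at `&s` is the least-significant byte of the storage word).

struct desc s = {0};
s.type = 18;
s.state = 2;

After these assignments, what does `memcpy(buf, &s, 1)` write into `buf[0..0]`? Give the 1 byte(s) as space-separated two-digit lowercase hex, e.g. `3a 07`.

[0+:5] type=18 & 0x1f = 0x12; word=0x12
[5+:3] state=2 & 0x7 = 0x2; word=0x52
word = 0x52 → little-endian bytes:
  [0]=0x52

52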